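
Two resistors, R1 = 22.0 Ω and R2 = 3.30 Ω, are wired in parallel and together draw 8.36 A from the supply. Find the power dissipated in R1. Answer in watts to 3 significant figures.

The branches share the same voltage, but only the total current is given — find V from the equivalent resistance first.
1/R_eq = 1/22.0 + 1/3.30 ⇒ R_eq = 2.870 Ω
V = I_total × R_eq = 8.360 × 2.870 = 23.99 V
P_R1 = V² / R1 = (23.99)² / 22.0 = 26.16 W

26.2 W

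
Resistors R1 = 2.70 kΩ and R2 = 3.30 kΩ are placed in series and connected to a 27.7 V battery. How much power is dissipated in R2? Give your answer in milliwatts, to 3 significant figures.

70.3 mW

Since the resistors are in series they all carry the loop current I = V/R_total; the power in any one is I²R.
R_total = (2.70 + 3.30) kΩ = 6000 Ω
I = V / R_total = 27.7 / 6000 = 0.004617 A
P_R2 = I² × R2 = (0.004617)² × 3300 = 0.07033 W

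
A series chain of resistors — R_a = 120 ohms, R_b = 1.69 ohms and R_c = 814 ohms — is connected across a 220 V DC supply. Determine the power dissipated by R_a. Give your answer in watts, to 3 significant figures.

Since the resistors are in series they all carry the loop current I = V/R_total; the power in any one is I²R.
R_total = 120 + 1.69 + 814 = 935.7 Ω
I = V / R_total = 220 / 935.7 = 0.2351 A
P_R_a = I² × R_a = (0.2351)² × 120 = 6.634 W

6.63 W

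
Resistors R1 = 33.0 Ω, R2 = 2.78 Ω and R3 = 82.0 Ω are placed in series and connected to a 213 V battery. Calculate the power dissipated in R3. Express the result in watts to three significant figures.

Every series element carries the same I. Get I from the total resistance, then P = I² × R3.
R_total = 33.0 + 2.78 + 82.0 = 117.8 Ω
I = V / R_total = 213 / 117.8 = 1.808 A
P_R3 = I² × R3 = (1.808)² × 82.0 = 268.2 W

268 W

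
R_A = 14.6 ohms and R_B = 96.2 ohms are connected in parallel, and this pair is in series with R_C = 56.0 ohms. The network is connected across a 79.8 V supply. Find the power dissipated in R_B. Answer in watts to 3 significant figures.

Combine R_A and R_B into their parallel equivalent first, reducing the network to two series resistors.
R_p = (14.6×96.2)/(14.6+96.2) = 12.68 Ω
R_total = R_p + 56.0 = 12.68 + 56.0 = 68.68 Ω
I = V / R_total = 79.8 / 68.68 = 1.162 A
Voltage across the parallel pair: V_p = I × R_p = 1.162 × 12.68 = 14.73 V
Use P = V²/R for R_B with V = V_p.
P_R_B = (14.73)² / 96.2 = 2.255 W

2.26 W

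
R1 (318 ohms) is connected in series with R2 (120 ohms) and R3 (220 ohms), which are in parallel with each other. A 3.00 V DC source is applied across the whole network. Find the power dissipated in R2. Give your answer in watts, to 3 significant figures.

Reduce the parallel pair to R_p first; the network is then a simple series string.
R_p = (120×220)/(120+220) = 77.65 Ω
R_total = 318 + 77.65 = 395.6 Ω
I = V / R_total = 3.00 / 395.6 = 0.007583 A
Voltage across the parallel pair: V_p = I × R_p = 0.007583 × 77.65 = 0.5888 V
R2 is across V_p, so use P = V²/R for that branch.
P_R2 = (0.5888)² / 120 = 0.002889 W

0.00289 W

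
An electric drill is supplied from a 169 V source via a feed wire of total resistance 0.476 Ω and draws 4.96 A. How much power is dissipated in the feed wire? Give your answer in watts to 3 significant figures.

11.7 W

The feed wire is a series resistance carrying the load current; its dissipation is I²R_line.
The feed wire carries the full 4.96 A.
P_line = I² R_line = (4.960)² × 0.476 = 11.71 W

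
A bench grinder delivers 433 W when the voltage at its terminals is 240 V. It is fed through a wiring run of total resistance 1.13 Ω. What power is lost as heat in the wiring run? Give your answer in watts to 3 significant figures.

Only the current and the line resistance are needed for the I²R loss.
I = P / V = 433 / 240 = 1.804 A through the wiring run.
P_line = I² R_line = (1.804)² × 1.13 = 3.678 W

3.68 W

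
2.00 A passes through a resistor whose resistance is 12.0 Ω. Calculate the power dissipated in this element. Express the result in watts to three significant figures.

Knowing I and R, the power is just I²R — no need to find V first.
P = (2.000 A)² × 12.0 Ω = 48.00 W

48.0 W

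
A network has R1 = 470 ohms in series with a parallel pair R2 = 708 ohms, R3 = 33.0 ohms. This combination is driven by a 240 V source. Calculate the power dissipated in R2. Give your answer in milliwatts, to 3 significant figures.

First combine the parallel branches into one equivalent R_p, then R1 + R_p is a series pair.
R_p = (708×33.0)/(708+33.0) = 31.53 Ω
R_total = 470 + 31.53 = 501.5 Ω
I = V / R_total = 240 / 501.5 = 0.4785 A
Voltage across the parallel pair: V_p = I × R_p = 0.4785 × 31.53 = 15.09 V
R2 is across V_p, so use P = V²/R for that branch.
P_R2 = (15.09)² / 708 = 0.3216 W

322 mW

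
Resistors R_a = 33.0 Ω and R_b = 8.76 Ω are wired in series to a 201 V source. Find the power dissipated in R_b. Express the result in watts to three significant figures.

Since the resistors are in series they all carry the loop current I = V/R_total; the power in any one is I²R.
R_total = 33.0 + 8.76 = 41.76 Ω
I = V / R_total = 201 / 41.76 = 4.813 A
P_R_b = I² × R_b = (4.813)² × 8.76 = 202.9 W

203 W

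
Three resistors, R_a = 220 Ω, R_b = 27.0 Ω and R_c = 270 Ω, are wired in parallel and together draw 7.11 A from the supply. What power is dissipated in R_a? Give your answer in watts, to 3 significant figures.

112 W

We need the common branch voltage; get it from I_total × R_eq, then P = V²/R for the branch.
1/R_eq = 1/220 + 1/27.0 + 1/270 ⇒ R_eq = 22.08 Ω
V = I_total × R_eq = 7.110 × 22.08 = 157.0 V
P_R_a = V² / R_a = (157.0)² / 220 = 112.0 W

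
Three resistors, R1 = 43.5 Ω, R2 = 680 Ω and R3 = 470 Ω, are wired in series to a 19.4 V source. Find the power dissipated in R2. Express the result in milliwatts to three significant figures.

180 mW

Since the resistors are in series they all carry the loop current I = V/R_total; the power in any one is I²R.
R_total = 43.5 + 680 + 470 = 1194 Ω
I = V / R_total = 19.4 / 1194 = 0.01625 A
P_R2 = I² × R2 = (0.01625)² × 680 = 0.1797 W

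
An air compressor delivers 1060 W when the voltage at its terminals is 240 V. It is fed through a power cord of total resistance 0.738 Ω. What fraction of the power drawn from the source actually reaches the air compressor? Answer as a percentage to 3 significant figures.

98.7 %

I = P / V = 1060 / 240 = 4.417 A through the power cord.
P_line = I² R_line = (4.417)² × 0.738 = 14.40 W
P_source = P_load + P_line = 1060 + 14.40 = 1074 W
η = P_load / P_source = 1060 / 1074 = 0.9866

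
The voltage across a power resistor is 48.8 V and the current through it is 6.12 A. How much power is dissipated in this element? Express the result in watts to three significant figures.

With V and I both given, power follows immediately from P = V I.
P = 48.8 V × 6.120 A = 298.7 W

299 W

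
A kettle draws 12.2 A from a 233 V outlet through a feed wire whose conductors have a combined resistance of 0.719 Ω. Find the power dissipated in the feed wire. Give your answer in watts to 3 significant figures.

Line loss is just I²R for the cable — we know both I and R_line directly.
The feed wire carries the full 12.2 A.
P_line = I² R_line = (12.20)² × 0.719 = 107.0 W

107 W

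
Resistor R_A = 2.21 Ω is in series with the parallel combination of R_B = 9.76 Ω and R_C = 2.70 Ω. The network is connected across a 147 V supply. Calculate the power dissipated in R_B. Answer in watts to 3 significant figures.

First combine the parallel branches into one equivalent R_p, then R_A + R_p is a series pair.
R_p = (9.76×2.70)/(9.76+2.70) = 2.115 Ω
R_total = 2.21 + 2.115 = 4.325 Ω
I = V / R_total = 147 / 4.325 = 33.99 A
Voltage across the parallel pair: V_p = I × R_p = 33.99 × 2.115 = 71.88 V
R_B sees V_p directly, so P = V_p² / R_B.
P_R_B = (71.88)² / 9.76 = 529.4 W

529 W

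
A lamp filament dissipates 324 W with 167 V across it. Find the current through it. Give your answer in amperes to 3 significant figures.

Inverting the appropriate power form: I = P / V.
I = 324 / 167 = 1.940 A

1.94 A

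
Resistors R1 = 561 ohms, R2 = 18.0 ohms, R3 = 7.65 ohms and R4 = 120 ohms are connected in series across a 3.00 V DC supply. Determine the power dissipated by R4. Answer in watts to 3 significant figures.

Series elements share the same current, so find I first, then use P = I²R.
R_total = 561 + 18.0 + 7.65 + 120 = 706.6 Ω
I = V / R_total = 3.00 / 706.6 = 0.004245 A
P_R4 = I² × R4 = (0.004245)² × 120 = 0.002163 W

0.00216 W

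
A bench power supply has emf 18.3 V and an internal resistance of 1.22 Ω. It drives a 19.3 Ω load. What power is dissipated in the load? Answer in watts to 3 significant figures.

The internal resistance and the load are in series, so the same I flows through both; get I from ε/(r+R), then I²R for the load.
I = ε / (r + R) = 18.3 / (1.22 + 19.3) = 0.8918 A
P_load = I² R = (0.8918)² × 19.3 = 15.35 W

15.3 W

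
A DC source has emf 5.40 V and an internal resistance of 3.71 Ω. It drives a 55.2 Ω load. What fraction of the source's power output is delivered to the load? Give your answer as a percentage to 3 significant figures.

93.7 %

The source delivers εI, of which I²R reaches the load and I²r is lost; since I is common, η = R/(R+r).
η = R / (R + r) = 55.2 / (55.2 + 3.71) = 0.9370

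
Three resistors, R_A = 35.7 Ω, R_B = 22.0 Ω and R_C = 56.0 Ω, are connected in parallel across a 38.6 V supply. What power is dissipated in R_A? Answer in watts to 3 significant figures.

41.7 W

Every branch has 38.6 V across it, so for R_A the power is simply V²/R.
P_R_A = V² / R_A = (38.6)² / 35.7 Ω = 41.74 W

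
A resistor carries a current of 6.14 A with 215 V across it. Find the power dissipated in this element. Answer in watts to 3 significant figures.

1320 W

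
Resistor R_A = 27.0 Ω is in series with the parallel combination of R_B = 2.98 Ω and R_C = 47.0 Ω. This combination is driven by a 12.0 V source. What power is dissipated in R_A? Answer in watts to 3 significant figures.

4.38 W

Reduce the parallel pair to R_p first; the network is then a simple series string.
R_p = (2.98×47.0)/(2.98+47.0) = 2.802 Ω
R_total = 27.0 + 2.802 = 29.80 Ω
I = V / R_total = 12.0 / 29.80 = 0.4027 A
R_A is in the main series path, so its power is I²R_A.
P_R_A = (0.4027)² × 27.0 = 4.377 W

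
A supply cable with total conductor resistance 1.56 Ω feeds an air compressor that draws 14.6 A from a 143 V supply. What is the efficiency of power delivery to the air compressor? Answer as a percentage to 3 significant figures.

84.1 %

The supply cable carries the full 14.6 A.
P_line = I² R_line = (14.60)² × 1.56 = 332.5 W
P_source = V I = 143 × 14.60 = 2088 W; P_load = 1755 W
η = P_load / P_source = 1755 / 2088 = 0.8407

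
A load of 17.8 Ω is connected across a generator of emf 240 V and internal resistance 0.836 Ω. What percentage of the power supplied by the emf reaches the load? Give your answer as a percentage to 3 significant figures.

The source delivers εI, of which I²R reaches the load and I²r is lost; since I is common, η = R/(R+r).
η = R / (R + r) = 17.8 / (17.8 + 0.836) = 0.9551

95.5 %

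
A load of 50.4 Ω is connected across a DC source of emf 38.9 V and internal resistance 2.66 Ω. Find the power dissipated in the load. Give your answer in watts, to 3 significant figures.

With r and R in series, I = ε/(r+R); the load dissipates I²R.
I = ε / (r + R) = 38.9 / (2.66 + 50.4) = 0.7331 A
P_load = I² R = (0.7331)² × 50.4 = 27.09 W

27.1 W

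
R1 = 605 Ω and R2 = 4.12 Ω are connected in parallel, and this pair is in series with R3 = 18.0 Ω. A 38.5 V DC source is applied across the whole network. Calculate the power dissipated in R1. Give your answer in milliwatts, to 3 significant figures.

84.1 mW

First find R_p for the parallel pair, then treat R_p + R3 as a series loop.
R_p = (605×4.12)/(605+4.12) = 4.092 Ω
R_total = R_p + 18.0 = 4.092 + 18.0 = 22.09 Ω
I = V / R_total = 38.5 / 22.09 = 1.743 A
Voltage across the parallel pair: V_p = I × R_p = 1.743 × 4.092 = 7.131 V
R1 has V_p across it, so P = V_p²/R1.
P_R1 = (7.131)² / 605 = 0.08406 W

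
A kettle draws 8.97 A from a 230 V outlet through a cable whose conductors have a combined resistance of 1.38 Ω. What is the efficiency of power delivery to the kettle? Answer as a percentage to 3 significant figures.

The cable carries the full 8.97 A.
P_line = I² R_line = (8.970)² × 1.38 = 111.0 W
P_source = V I = 230 × 8.970 = 2063 W; P_load = 1952 W
η = P_load / P_source = 1952 / 2063 = 0.9462

94.6 %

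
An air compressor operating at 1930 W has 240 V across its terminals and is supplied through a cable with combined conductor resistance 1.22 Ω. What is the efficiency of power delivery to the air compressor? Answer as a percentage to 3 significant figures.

I = P / V = 1930 / 240 = 8.042 A through the cable.
P_line = I² R_line = (8.042)² × 1.22 = 78.90 W
P_source = P_load + P_line = 1930 + 78.90 = 2009 W
η = P_load / P_source = 1930 / 2009 = 0.9607

96.1 %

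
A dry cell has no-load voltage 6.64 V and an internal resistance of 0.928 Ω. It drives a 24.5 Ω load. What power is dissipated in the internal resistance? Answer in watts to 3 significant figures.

r is in series with the load, so it carries the full circuit current — the loss in it is I²r.
I = ε / (r + R) = 6.64 / (0.928 + 24.5) = 0.2611 A
P_int = I² r = (0.2611)² × 0.928 = 0.06328 W

0.0633 W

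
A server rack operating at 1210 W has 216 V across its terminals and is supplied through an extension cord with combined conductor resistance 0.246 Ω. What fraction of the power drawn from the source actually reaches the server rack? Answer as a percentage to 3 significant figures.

99.4 %

I = P / V = 1210 / 216 = 5.602 A through the extension cord.
P_line = I² R_line = (5.602)² × 0.246 = 7.720 W
P_source = P_load + P_line = 1210 + 7.720 = 1218 W
η = P_load / P_source = 1210 / 1218 = 0.9937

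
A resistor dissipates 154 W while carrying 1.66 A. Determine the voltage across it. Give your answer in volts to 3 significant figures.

92.8 V

The two known quantities fix the third via V = P / I.
V = 154 / 1.660 = 92.77 V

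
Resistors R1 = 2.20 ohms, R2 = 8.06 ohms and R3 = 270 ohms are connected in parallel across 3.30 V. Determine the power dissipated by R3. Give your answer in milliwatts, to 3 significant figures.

Each parallel branch sees the full supply voltage, so P = V²/R applies directly to the target branch.
P_R3 = V² / R3 = (3.30)² / 270 Ω = 0.04033 W

40.3 mW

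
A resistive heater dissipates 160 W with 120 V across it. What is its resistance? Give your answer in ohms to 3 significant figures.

90.0 Ω

Rearranging the power relation for the two known quantities gives R = V² / P.
R = (120)² / 160 = 90.00 Ω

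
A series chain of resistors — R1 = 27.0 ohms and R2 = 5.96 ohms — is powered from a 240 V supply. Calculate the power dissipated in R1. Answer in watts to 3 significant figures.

1430 W

The current is common to all series resistors; compute it, then apply P = I²R for the target.
R_total = 27.0 + 5.96 = 32.96 Ω
I = V / R_total = 240 / 32.96 = 7.282 A
P_R1 = I² × R1 = (7.282)² × 27.0 = 1432 W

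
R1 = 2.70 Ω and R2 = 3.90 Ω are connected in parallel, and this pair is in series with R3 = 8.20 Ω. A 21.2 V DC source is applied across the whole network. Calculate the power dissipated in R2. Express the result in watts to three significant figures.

First find R_p for the parallel pair, then treat R_p + R3 as a series loop.
R_p = (2.70×3.90)/(2.70+3.90) = 1.595 Ω
R_total = R_p + 8.20 = 1.595 + 8.20 = 9.795 Ω
I = V / R_total = 21.2 / 9.795 = 2.164 A
Voltage across the parallel pair: V_p = I × R_p = 2.164 × 1.595 = 3.453 V
R2 sits across V_p; its power is V_p²/R.
P_R2 = (3.453)² / 3.90 = 3.057 W

3.06 W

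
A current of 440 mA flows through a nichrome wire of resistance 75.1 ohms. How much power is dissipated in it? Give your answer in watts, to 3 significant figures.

14.5 W

Current and resistance are given, so P = I²R is the direct form.
P = (0.4400 A)² × 75.1 Ω = 14.54 W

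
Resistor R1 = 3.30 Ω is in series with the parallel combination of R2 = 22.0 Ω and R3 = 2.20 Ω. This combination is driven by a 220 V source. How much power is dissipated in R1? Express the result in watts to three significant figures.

Replace R2 and R3 with their parallel equivalent so the circuit becomes R1 in series with R_p.
R_p = (22.0×2.20)/(22.0+2.20) = 2.000 Ω
R_total = 3.30 + 2.000 = 5.300 Ω
I = V / R_total = 220 / 5.300 = 41.51 A
R1 is in the main series path, so its power is I²R1.
P_R1 = (41.51)² × 3.30 = 5686 W

5690 W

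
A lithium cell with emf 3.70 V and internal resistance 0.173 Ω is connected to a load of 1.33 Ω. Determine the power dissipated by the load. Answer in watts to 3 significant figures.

The internal resistance and the load are in series, so the same I flows through both; get I from ε/(r+R), then I²R for the load.
I = ε / (r + R) = 3.70 / (0.173 + 1.33) = 2.462 A
P_load = I² R = (2.462)² × 1.33 = 8.060 W

8.06 W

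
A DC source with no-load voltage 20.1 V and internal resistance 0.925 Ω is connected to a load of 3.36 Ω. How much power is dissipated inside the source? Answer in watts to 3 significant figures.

Internal loss is I²r, with I set by the total series resistance r+R.
I = ε / (r + R) = 20.1 / (0.925 + 3.36) = 4.691 A
P_int = I² r = (4.691)² × 0.925 = 20.35 W

20.4 W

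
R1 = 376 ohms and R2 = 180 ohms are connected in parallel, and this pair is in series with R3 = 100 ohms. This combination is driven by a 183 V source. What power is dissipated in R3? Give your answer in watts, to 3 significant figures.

68.1 W

First find R_p for the parallel pair, then treat R_p + R3 as a series loop.
R_p = (376×180)/(376+180) = 121.7 Ω
R_total = R_p + 100 = 121.7 + 100 = 221.7 Ω
I = V / R_total = 183 / 221.7 = 0.8253 A
R3 is the series element, so its power is I²R.
P_R3 = (0.8253)² × 100 = 68.12 W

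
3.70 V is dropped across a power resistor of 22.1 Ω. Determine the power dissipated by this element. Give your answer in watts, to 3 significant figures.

0.619 W

V and R are stated; P = V²/R avoids computing the current.
P = (3.70 V)² / 22.1 Ω = 0.6195 W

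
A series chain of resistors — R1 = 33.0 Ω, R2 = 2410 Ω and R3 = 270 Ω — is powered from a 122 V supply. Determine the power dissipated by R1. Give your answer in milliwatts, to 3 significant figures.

Series elements share the same current, so find I first, then use P = I²R.
R_total = 33.0 + 2410 + 270 = 2713 Ω
I = V / R_total = 122 / 2713 = 0.04497 A
P_R1 = I² × R1 = (0.04497)² × 33.0 = 0.06673 W

66.7 mW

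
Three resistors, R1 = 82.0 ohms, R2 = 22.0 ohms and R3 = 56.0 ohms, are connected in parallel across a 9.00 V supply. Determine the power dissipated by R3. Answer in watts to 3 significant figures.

Parallel branches share the same voltage; P = V²/R gives the branch power in one step.
P_R3 = V² / R3 = (9.00)² / 56.0 Ω = 1.446 W

1.45 W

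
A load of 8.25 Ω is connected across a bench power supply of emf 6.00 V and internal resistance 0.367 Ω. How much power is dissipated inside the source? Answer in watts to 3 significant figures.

0.178 W

The internal resistance carries the same current as the load; P_int = I²r.
I = ε / (r + R) = 6.00 / (0.367 + 8.25) = 0.6963 A
P_int = I² r = (0.6963)² × 0.367 = 0.1779 W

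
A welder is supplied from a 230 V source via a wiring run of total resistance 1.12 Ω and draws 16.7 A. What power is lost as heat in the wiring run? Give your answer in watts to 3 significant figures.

312 W

The wiring run and load are in series, so the same current flows in both; the loss is I²R_line.
The wiring run carries the full 16.7 A.
P_line = I² R_line = (16.70)² × 1.12 = 312.4 W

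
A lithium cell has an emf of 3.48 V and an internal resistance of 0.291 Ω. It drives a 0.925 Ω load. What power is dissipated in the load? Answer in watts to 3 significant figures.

Find the circuit current first, then P = I²R for the load (series elements share I).
I = ε / (r + R) = 3.48 / (0.291 + 0.925) = 2.862 A
P_load = I² R = (2.862)² × 0.925 = 7.576 W

7.58 W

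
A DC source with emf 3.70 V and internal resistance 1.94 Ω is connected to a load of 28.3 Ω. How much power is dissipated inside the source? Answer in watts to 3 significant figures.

r is in series with the load, so it carries the full circuit current — the loss in it is I²r.
I = ε / (r + R) = 3.70 / (1.94 + 28.3) = 0.1224 A
P_int = I² r = (0.1224)² × 1.94 = 0.02904 W

0.0290 W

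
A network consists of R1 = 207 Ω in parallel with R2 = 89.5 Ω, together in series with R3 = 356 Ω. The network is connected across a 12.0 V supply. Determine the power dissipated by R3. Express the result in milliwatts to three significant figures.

293 mW

Collapse the R1‖R2 pair into one equivalent R_p; then R_p and R3 form a series string.
R_p = (207×89.5)/(207+89.5) = 62.48 Ω
R_total = R_p + 356 = 62.48 + 356 = 418.5 Ω
I = V / R_total = 12.0 / 418.5 = 0.02867 A
All the supply current flows through R3; use P = I²R3.
P_R3 = (0.02867)² × 356 = 0.2927 W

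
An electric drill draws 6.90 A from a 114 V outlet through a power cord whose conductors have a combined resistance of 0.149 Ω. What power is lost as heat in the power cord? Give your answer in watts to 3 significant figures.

Only the current and the line resistance are needed for the I²R loss.
The power cord carries the full 6.90 A.
P_line = I² R_line = (6.900)² × 0.149 = 7.094 W

7.09 W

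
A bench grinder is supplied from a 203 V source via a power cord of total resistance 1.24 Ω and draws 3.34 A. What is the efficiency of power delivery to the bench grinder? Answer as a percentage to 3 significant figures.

The power cord carries the full 3.34 A.
P_line = I² R_line = (3.340)² × 1.24 = 13.83 W
P_source = V I = 203 × 3.340 = 678.0 W; P_load = 664.2 W
η = P_load / P_source = 664.2 / 678.0 = 0.9796

98.0 %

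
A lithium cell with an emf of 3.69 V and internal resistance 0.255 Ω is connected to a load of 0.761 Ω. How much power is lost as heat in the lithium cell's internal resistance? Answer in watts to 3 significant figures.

r is in series with the load, so it carries the full circuit current — the loss in it is I²r.
I = ε / (r + R) = 3.69 / (0.255 + 0.761) = 3.632 A
P_int = I² r = (3.632)² × 0.255 = 3.364 W

3.36 W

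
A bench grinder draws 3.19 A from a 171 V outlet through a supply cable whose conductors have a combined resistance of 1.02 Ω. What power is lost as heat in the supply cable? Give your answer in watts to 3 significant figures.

10.4 W

Only the current and the line resistance are needed for the I²R loss.
The supply cable carries the full 3.19 A.
P_line = I² R_line = (3.190)² × 1.02 = 10.38 W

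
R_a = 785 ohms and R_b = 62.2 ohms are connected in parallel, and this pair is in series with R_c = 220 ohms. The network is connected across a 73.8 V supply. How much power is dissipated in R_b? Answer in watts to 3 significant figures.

Reduce the parallel combination to a single R_p; the circuit then becomes R_p in series with the remaining resistor.
R_p = (785×62.2)/(785+62.2) = 57.63 Ω
R_total = R_p + 220 = 57.63 + 220 = 277.6 Ω
I = V / R_total = 73.8 / 277.6 = 0.2658 A
Voltage across the parallel pair: V_p = I × R_p = 0.2658 × 57.63 = 15.32 V
Use P = V²/R for R_b with V = V_p.
P_R_b = (15.32)² / 62.2 = 3.773 W

3.77 W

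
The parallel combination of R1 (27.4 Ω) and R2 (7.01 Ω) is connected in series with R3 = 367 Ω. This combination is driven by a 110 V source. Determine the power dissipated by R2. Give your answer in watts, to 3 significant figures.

0.387 W

Combine R1 and R2 into their parallel equivalent first, reducing the network to two series resistors.
R_p = (27.4×7.01)/(27.4+7.01) = 5.582 Ω
R_total = R_p + 367 = 5.582 + 367 = 372.6 Ω
I = V / R_total = 110 / 372.6 = 0.2952 A
Voltage across the parallel pair: V_p = I × R_p = 0.2952 × 5.582 = 1.648 V
Use P = V²/R for R2 with V = V_p.
P_R2 = (1.648)² / 7.01 = 0.3874 W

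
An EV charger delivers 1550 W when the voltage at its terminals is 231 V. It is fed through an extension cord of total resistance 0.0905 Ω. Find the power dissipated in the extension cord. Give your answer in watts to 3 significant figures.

The extension cord is a series resistance carrying the load current; its dissipation is I²R_line.
I = P / V = 1550 / 231 = 6.710 A through the extension cord.
P_line = I² R_line = (6.710)² × 0.0905 = 4.075 W

4.07 W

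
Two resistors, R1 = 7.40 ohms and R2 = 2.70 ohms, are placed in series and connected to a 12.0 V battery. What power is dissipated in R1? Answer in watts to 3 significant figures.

Since the resistors are in series they all carry the loop current I = V/R_total; the power in any one is I²R.
R_total = 7.40 + 2.70 = 10.10 Ω
I = V / R_total = 12.0 / 10.10 = 1.188 A
P_R1 = I² × R1 = (1.188)² × 7.40 = 10.45 W

10.4 W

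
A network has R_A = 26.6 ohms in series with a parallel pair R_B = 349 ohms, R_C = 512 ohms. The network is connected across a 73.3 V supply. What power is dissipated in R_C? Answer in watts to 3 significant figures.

First combine the parallel branches into one equivalent R_p, then R_A + R_p is a series pair.
R_p = (349×512)/(349+512) = 207.5 Ω
R_total = 26.6 + 207.5 = 234.1 Ω
I = V / R_total = 73.3 / 234.1 = 0.3131 A
Voltage across the parallel pair: V_p = I × R_p = 0.3131 × 207.5 = 64.97 V
With V_p across R_C, its power is V_p²/R_C.
P_R_C = (64.97)² / 512 = 8.245 W

8.24 W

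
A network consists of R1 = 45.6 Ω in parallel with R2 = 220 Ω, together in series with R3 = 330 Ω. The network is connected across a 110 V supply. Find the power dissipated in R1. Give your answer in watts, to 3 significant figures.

2.80 W

Combine R1 and R2 into their parallel equivalent first, reducing the network to two series resistors.
R_p = (45.6×220)/(45.6+220) = 37.77 Ω
R_total = R_p + 330 = 37.77 + 330 = 367.8 Ω
I = V / R_total = 110 / 367.8 = 0.2991 A
Voltage across the parallel pair: V_p = I × R_p = 0.2991 × 37.77 = 11.30 V
R1 has V_p across it, so P = V_p²/R1.
P_R1 = (11.30)² / 45.6 = 2.799 W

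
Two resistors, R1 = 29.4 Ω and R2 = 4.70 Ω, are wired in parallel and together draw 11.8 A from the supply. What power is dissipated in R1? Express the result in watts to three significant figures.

Only the total current is stated, so first find the parallel equivalent to get the voltage across the combination.
1/R_eq = 1/29.4 + 1/4.70 ⇒ R_eq = 4.052 Ω
V = I_total × R_eq = 11.80 × 4.052 = 47.82 V
P_R1 = V² / R1 = (47.82)² / 29.4 = 77.77 W

77.8 W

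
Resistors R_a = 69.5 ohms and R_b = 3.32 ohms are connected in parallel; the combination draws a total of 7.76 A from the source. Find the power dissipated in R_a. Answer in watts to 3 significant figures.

We need the common branch voltage; get it from I_total × R_eq, then P = V²/R for the branch.
1/R_eq = 1/69.5 + 1/3.32 ⇒ R_eq = 3.169 Ω
V = I_total × R_eq = 7.760 × 3.169 = 24.59 V
P_R_a = V² / R_a = (24.59)² / 69.5 = 8.699 W

8.70 W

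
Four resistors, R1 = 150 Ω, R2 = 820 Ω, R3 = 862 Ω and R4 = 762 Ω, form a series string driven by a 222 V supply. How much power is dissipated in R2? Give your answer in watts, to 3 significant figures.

6.01 W

Every series element carries the same I. Get I from the total resistance, then P = I² × R2.
R_total = 150 + 820 + 862 + 762 = 2594 Ω
I = V / R_total = 222 / 2594 = 0.08558 A
P_R2 = I² × R2 = (0.08558)² × 820 = 6.006 W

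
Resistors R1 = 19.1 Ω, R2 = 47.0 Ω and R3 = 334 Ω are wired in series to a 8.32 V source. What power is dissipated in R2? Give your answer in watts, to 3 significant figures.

Every series element carries the same I. Get I from the total resistance, then P = I² × R2.
R_total = 19.1 + 47.0 + 334 = 400.1 Ω
I = V / R_total = 8.32 / 400.1 = 0.02079 A
P_R2 = I² × R2 = (0.02079)² × 47.0 = 0.02032 W

0.0203 W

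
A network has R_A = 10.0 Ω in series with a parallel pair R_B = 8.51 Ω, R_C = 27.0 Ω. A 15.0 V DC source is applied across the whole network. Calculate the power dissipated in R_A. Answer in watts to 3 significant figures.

Collapse R_B‖R_C to a single equivalent, reducing the network to two series elements.
R_p = (8.51×27.0)/(8.51+27.0) = 6.471 Ω
R_total = 10.0 + 6.471 = 16.47 Ω
I = V / R_total = 15.0 / 16.47 = 0.9107 A
All the current flows through R_A; use P = I²R.
P_R_A = (0.9107)² × 10.0 = 8.294 W

8.29 W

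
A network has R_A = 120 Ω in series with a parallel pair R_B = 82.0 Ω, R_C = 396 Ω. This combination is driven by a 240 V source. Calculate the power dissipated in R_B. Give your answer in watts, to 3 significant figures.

91.8 W

Reduce the parallel pair to R_p first; the network is then a simple series string.
R_p = (82.0×396)/(82.0+396) = 67.93 Ω
R_total = 120 + 67.93 = 187.9 Ω
I = V / R_total = 240 / 187.9 = 1.277 A
Voltage across the parallel pair: V_p = I × R_p = 1.277 × 67.93 = 86.75 V
R_B sees V_p directly, so P = V_p² / R_B.
P_R_B = (86.75)² / 82.0 = 91.78 W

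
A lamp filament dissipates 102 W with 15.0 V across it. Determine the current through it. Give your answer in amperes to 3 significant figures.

6.80 A

Rearranging the power relation for the two known quantities gives I = P / V.
I = 102 / 15.0 = 6.800 A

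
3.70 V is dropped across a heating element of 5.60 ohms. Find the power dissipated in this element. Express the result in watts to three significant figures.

With V across and R both known, P = V²/R gives the dissipation directly.
P = (3.70 V)² / 5.60 Ω = 2.445 W

2.44 W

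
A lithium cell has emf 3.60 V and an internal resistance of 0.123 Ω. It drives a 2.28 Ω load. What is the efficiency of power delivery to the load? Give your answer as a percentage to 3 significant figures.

94.9 %

Both r and R carry the same current, so the power split is just the resistance split: η = R/(R+r).
η = R / (R + r) = 2.28 / (2.28 + 0.123) = 0.9488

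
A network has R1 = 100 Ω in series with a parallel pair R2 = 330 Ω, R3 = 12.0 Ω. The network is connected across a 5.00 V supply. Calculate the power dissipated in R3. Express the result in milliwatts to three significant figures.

22.4 mW

Reduce the parallel pair to R_p first; the network is then a simple series string.
R_p = (330×12.0)/(330+12.0) = 11.58 Ω
R_total = 100 + 11.58 = 111.6 Ω
I = V / R_total = 5.00 / 111.6 = 0.04481 A
Voltage across the parallel pair: V_p = I × R_p = 0.04481 × 11.58 = 0.5189 V
R3 sees V_p directly, so P = V_p² / R3.
P_R3 = (0.5189)² / 12.0 = 0.02244 W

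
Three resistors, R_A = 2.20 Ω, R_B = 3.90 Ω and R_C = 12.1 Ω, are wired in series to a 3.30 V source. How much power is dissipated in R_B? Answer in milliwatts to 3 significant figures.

128 mW

Every series element carries the same I. Get I from the total resistance, then P = I² × R_B.
R_total = 2.20 + 3.90 + 12.1 = 18.20 Ω
I = V / R_total = 3.30 / 18.20 = 0.1813 A
P_R_B = I² × R_B = (0.1813)² × 3.90 = 0.1282 W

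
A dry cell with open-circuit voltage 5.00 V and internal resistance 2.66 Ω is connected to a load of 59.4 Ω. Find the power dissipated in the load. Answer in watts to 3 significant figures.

0.386 W

The internal resistance and the load are in series, so the same I flows through both; get I from ε/(r+R), then I²R for the load.
I = ε / (r + R) = 5.00 / (2.66 + 59.4) = 0.08057 A
P_load = I² R = (0.08057)² × 59.4 = 0.3856 W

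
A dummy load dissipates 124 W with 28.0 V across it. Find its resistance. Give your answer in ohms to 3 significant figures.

6.32 Ω

The two known quantities fix the third via R = V² / P.
R = (28.0)² / 124 = 6.323 Ω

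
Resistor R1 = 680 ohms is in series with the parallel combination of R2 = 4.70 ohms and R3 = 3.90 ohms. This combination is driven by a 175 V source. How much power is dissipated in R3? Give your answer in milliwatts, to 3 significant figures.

76.7 mW

Collapse R2‖R3 to a single equivalent, reducing the network to two series elements.
R_p = (4.70×3.90)/(4.70+3.90) = 2.131 Ω
R_total = 680 + 2.131 = 682.1 Ω
I = V / R_total = 175 / 682.1 = 0.2565 A
Voltage across the parallel pair: V_p = I × R_p = 0.2565 × 2.131 = 0.5468 V
R3 sees V_p directly, so P = V_p² / R3.
P_R3 = (0.5468)² / 3.90 = 0.07667 W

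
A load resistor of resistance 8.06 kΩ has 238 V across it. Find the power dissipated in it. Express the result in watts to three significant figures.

Voltage and resistance are given, so P = V²/R is the one-step route.
P = (238 V)² / 8060 Ω = 7.028 W

7.03 W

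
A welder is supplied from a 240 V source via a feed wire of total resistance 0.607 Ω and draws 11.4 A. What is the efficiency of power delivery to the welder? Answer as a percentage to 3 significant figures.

97.1 %

The feed wire carries the full 11.4 A.
P_line = I² R_line = (11.40)² × 0.607 = 78.89 W
P_source = V I = 240 × 11.40 = 2736 W; P_load = 2657 W
η = P_load / P_source = 2657 / 2736 = 0.9712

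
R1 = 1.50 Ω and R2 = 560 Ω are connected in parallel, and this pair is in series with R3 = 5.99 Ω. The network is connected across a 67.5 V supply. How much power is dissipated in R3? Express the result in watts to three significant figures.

487 W

Collapse the R1‖R2 pair into one equivalent R_p; then R_p and R3 form a series string.
R_p = (1.50×560)/(1.50+560) = 1.496 Ω
R_total = R_p + 5.99 = 1.496 + 5.99 = 7.486 Ω
I = V / R_total = 67.5 / 7.486 = 9.017 A
All the supply current flows through R3; use P = I²R3.
P_R3 = (9.017)² × 5.99 = 487.0 W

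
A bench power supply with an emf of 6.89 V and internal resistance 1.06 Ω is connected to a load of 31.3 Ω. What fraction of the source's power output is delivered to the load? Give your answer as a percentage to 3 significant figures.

96.7 %

Both r and R carry the same current, so the power split is just the resistance split: η = R/(R+r).
η = R / (R + r) = 31.3 / (31.3 + 1.06) = 0.9672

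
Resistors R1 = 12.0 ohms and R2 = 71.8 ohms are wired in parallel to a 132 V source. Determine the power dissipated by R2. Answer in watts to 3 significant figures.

Parallel branches share the same voltage; P = V²/R gives the branch power in one step.
P_R2 = V² / R2 = (132)² / 71.8 Ω = 242.7 W

243 W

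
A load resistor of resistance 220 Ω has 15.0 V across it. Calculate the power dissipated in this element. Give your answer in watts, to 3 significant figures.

1.02 W

Voltage and resistance are given, so P = V²/R is the one-step route.
P = (15.0 V)² / 220 Ω = 1.023 W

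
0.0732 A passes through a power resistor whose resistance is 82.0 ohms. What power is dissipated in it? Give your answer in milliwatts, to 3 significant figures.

439 mW

With I and R stated, P = I²R applies in one step.
P = (0.07320 A)² × 82.0 Ω = 0.4394 W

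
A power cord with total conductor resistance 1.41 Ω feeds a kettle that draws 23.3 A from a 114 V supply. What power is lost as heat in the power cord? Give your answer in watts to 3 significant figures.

765 W

The power cord and load are in series, so the same current flows in both; the loss is I²R_line.
The power cord carries the full 23.3 A.
P_line = I² R_line = (23.30)² × 1.41 = 765.5 W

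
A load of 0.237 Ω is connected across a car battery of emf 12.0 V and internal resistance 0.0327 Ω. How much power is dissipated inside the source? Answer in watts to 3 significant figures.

64.7 W

r is in series with the load, so it carries the full circuit current — the loss in it is I²r.
I = ε / (r + R) = 12.0 / (0.0327 + 0.237) = 44.49 A
P_int = I² r = (44.49)² × 0.0327 = 64.74 W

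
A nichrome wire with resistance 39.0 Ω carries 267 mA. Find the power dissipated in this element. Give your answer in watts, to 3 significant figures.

2.78 W

Current and resistance are given, so P = I²R is the direct form.
P = (0.2670 A)² × 39.0 Ω = 2.780 W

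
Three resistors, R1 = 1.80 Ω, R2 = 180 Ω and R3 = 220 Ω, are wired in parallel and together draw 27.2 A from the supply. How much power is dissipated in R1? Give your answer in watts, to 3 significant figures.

The branches share the same voltage, but only the total current is given — find V from the equivalent resistance first.
1/R_eq = 1/1.80 + 1/180 + 1/220 ⇒ R_eq = 1.768 Ω
V = I_total × R_eq = 27.20 × 1.768 = 48.09 V
P_R1 = V² / R1 = (48.09)² / 1.80 = 1285 W

1280 W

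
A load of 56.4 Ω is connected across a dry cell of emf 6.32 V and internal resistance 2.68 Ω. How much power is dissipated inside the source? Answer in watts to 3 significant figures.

The internal resistance carries the same current as the load; P_int = I²r.
I = ε / (r + R) = 6.32 / (2.68 + 56.4) = 0.1070 A
P_int = I² r = (0.1070)² × 2.68 = 0.03067 W

0.0307 W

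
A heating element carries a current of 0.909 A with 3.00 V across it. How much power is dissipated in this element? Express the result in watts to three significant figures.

2.73 W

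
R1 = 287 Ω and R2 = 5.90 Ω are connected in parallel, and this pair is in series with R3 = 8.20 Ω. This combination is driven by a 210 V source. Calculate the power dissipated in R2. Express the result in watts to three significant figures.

Collapse the R1‖R2 pair into one equivalent R_p; then R_p and R3 form a series string.
R_p = (287×5.90)/(287+5.90) = 5.781 Ω
R_total = R_p + 8.20 = 5.781 + 8.20 = 13.98 Ω
I = V / R_total = 210 / 13.98 = 15.02 A
Voltage across the parallel pair: V_p = I × R_p = 15.02 × 5.781 = 86.83 V
Use P = V²/R for R2 with V = V_p.
P_R2 = (86.83)² / 5.90 = 1278 W

1280 W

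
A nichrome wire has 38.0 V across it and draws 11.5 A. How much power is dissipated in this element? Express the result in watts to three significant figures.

Both the voltage across and the current through the element are known, so P = V I applies directly.
P = 38.0 V × 11.50 A = 437.0 W

437 W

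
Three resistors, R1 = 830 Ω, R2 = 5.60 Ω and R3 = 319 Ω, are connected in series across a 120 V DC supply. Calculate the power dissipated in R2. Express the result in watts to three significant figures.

0.0605 W

Series elements share the same current, so find I first, then use P = I²R.
R_total = 830 + 5.60 + 319 = 1155 Ω
I = V / R_total = 120 / 1155 = 0.1039 A
P_R2 = I² × R2 = (0.1039)² × 5.60 = 0.06049 W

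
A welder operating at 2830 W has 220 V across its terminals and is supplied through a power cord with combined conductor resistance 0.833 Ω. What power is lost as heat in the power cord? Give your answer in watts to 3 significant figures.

138 W

The power cord is a series resistance carrying the load current; its dissipation is I²R_line.
I = P / V = 2830 / 220 = 12.86 A through the power cord.
P_line = I² R_line = (12.86)² × 0.833 = 137.8 W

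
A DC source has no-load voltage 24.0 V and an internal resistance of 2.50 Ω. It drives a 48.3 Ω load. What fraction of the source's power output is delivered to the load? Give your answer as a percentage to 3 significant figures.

Efficiency is P_load / P_total. With a series r and R sharing the same I, P = I²R for each, so η = R/(R+r).
η = R / (R + r) = 48.3 / (48.3 + 2.50) = 0.9508

95.1 %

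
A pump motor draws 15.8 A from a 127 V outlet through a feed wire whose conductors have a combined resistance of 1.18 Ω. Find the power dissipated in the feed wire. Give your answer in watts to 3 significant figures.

295 W

The feed wire is a series resistance carrying the load current; its dissipation is I²R_line.
The feed wire carries the full 15.8 A.
P_line = I² R_line = (15.80)² × 1.18 = 294.6 W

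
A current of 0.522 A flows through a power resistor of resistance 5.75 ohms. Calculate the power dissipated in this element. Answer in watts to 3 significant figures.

1.57 W

The current through and the resistance of the element are both given; use P = I²R.
P = (0.5220 A)² × 5.75 Ω = 1.567 W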